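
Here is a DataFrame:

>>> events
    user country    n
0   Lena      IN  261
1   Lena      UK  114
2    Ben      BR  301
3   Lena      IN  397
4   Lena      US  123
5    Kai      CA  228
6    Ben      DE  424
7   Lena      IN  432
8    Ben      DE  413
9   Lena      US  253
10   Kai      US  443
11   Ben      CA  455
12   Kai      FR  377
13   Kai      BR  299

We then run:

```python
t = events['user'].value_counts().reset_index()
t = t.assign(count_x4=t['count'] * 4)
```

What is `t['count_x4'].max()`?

value_counts of user:
user
Lena    6
Ben     4
Kai     4
Name: count, dtype: int64
reset_index():
   user  count
0  Lena      6
1   Ben      4
2   Kai      4
add column count_x4 = t['count'] * 4:
   user  count  count_x4
0  Lena      6        24
1   Ben      4        16
2   Kai      4        16

24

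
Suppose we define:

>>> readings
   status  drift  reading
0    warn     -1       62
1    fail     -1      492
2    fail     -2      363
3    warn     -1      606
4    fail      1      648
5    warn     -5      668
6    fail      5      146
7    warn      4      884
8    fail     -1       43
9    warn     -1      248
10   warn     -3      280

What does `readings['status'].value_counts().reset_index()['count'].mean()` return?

5.5

value_counts of status:
status
warn    6
fail    5
Name: count, dtype: int64
reset_index():
  status  count
0   warn      6
1   fail      5
Then the mean of column 'count': 5.5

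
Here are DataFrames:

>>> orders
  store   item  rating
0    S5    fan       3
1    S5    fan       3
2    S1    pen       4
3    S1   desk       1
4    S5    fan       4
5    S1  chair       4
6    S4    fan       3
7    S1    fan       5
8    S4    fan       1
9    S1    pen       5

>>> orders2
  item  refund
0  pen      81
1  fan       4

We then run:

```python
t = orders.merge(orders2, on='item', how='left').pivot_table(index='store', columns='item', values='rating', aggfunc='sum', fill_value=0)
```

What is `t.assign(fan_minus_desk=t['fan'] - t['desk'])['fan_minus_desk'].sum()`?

18

merge on 'item' (how='left') → 10 rows:
  store   item  rating  refund
0    S5    fan       3     4.0
1    S5    fan       3     4.0
2    S1    pen       4    81.0
3    S1   desk       1     NaN
4    S5    fan       4     4.0
5    S1  chair       4     NaN
6    S4    fan       3     4.0
7    S1    fan       5     4.0
8    S4    fan       1     4.0
9    S1    pen       5    81.0
pivot: rows=store, cols=item, sum(rating):
item   chair  desk  fan  pen
store                       
S1         4     1    5    9
S4         0     0    4    0
S5         0     0   10    0
add column fan_minus_desk = t['fan'] - t['desk']:
item   chair  desk  fan  pen  fan_minus_desk
store                                       
S1         4     1    5    9               4
S4         0     0    4    0               4
S5         0     0   10    0              10
Then the sum of column 'fan_minus_desk': 18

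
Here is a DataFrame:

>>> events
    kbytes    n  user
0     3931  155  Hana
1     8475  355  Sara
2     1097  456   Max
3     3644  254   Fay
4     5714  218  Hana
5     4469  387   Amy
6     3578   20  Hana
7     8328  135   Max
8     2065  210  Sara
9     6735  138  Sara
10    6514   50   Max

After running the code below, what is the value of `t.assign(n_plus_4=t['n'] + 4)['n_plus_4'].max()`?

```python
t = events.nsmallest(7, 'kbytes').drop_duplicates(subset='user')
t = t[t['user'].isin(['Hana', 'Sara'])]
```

take 7 rows with smallest kbytes:
   kbytes    n  user
2    1097  456   Max
8    2065  210  Sara
6    3578   20  Hana
3    3644  254   Fay
0    3931  155  Hana
5    4469  387   Amy
4    5714  218  Hana
drop duplicate user (keep=first):
   kbytes    n  user
2    1097  456   Max
8    2065  210  Sara
6    3578   20  Hana
3    3644  254   Fay
5    4469  387   Amy
filter rows where user in ['Hana', 'Sara']:
   kbytes    n  user
8    2065  210  Sara
6    3578   20  Hana
add column n_plus_4 = t['n'] + 4:
   kbytes    n  user  n_plus_4
8    2065  210  Sara       214
6    3578   20  Hana        24
Reading off the max of column 'n_plus_4', we get 214.

214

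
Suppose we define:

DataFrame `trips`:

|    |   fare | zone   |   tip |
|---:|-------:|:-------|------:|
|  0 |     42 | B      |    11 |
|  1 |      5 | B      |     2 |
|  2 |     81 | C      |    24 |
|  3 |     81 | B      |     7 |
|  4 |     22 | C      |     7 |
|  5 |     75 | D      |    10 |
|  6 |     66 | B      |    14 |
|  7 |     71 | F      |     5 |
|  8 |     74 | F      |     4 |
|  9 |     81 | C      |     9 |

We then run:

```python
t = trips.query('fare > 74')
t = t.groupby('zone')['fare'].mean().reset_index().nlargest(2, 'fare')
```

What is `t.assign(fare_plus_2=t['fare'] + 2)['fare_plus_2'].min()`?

83.0

filter rows where fare > 74:
   fare zone  tip
2    81    C   24
3    81    B    7
5    75    D   10
9    81    C    9
group by zone, mean of fare:
zone
B    81.0
C    81.0
D    75.0
Name: fare, dtype: float64
reset_index():
  zone  fare
0    B  81.0
1    C  81.0
2    D  75.0
take 2 rows with largest fare:
  zone  fare
0    B  81.0
1    C  81.0
add column fare_plus_2 = t['fare'] + 2:
  zone  fare  fare_plus_2
0    B  81.0         83.0
1    C  81.0         83.0
The min of column 'fare_plus_2' is 83.0.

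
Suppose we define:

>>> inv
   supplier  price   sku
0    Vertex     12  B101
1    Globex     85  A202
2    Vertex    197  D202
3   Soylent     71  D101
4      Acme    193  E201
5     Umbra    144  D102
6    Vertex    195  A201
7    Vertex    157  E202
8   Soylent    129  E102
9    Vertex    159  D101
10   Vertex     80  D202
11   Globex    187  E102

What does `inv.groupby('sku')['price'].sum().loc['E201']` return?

group by sku, sum of price:
sku
A201    195
A202     85
B101     12
D101    230
D102    144
D202    277
E102    316
E201    193
E202    157
Name: price, dtype: int64
Finally, value at index 'E201' = 193.

193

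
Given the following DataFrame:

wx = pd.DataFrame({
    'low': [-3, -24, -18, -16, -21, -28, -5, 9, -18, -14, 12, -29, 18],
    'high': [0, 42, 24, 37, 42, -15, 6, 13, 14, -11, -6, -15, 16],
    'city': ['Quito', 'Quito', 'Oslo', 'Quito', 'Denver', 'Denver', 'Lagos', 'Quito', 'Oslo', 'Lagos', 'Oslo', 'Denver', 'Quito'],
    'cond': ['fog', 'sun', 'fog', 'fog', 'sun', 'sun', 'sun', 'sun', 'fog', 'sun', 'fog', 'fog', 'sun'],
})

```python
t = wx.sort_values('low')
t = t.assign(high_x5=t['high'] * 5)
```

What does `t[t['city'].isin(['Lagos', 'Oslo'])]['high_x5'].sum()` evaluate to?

135

sort by low:
    low  high    city cond
11  -29   -15  Denver  fog
5   -28   -15  Denver  sun
1   -24    42   Quito  sun
4   -21    42  Denver  sun
2   -18    24    Oslo  fog
8   -18    14    Oslo  fog
3   -16    37   Quito  fog
9   -14   -11   Lagos  sun
6    -5     6   Lagos  sun
0    -3     0   Quito  fog
7     9    13   Quito  sun
10   12    -6    Oslo  fog
12   18    16   Quito  sun
add column high_x5 = t['high'] * 5:
    low  high    city cond  high_x5
11  -29   -15  Denver  fog      -75
5   -28   -15  Denver  sun      -75
1   -24    42   Quito  sun      210
4   -21    42  Denver  sun      210
2   -18    24    Oslo  fog      120
8   -18    14    Oslo  fog       70
3   -16    37   Quito  fog      185
9   -14   -11   Lagos  sun      -55
6    -5     6   Lagos  sun       30
0    -3     0   Quito  fog        0
7     9    13   Quito  sun       65
10   12    -6    Oslo  fog      -30
12   18    16   Quito  sun       80
filter rows where city in ['Lagos', 'Oslo']:
    low  high   city cond  high_x5
2   -18    24   Oslo  fog      120
8   -18    14   Oslo  fog       70
9   -14   -11  Lagos  sun      -55
6    -5     6  Lagos  sun       30
10   12    -6   Oslo  fog      -30
Finally, sum of column 'high_x5' = 135.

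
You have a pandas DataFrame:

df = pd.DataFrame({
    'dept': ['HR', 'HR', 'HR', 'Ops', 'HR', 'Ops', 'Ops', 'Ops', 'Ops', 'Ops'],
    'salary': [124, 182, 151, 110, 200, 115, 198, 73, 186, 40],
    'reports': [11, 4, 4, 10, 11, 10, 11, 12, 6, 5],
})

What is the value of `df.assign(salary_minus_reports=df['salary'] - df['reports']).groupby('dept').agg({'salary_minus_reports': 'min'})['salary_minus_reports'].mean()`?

add column salary_minus_reports = df['salary'] - df['reports']:
  dept  salary  reports  salary_minus_reports
0   HR     124       11                   113
1   HR     182        4                   178
2   HR     151        4                   147
3  Ops     110       10                   100
4   HR     200       11                   189
5  Ops     115       10                   105
6  Ops     198       11                   187
7  Ops      73       12                    61
8  Ops     186        6                   180
9  Ops      40        5                    35
group by dept, min of salary_minus_reports:
      salary_minus_reports
dept                      
HR                     113
Ops                     35
Reading off the mean of column 'salary_minus_reports', we get 74.0.

74.0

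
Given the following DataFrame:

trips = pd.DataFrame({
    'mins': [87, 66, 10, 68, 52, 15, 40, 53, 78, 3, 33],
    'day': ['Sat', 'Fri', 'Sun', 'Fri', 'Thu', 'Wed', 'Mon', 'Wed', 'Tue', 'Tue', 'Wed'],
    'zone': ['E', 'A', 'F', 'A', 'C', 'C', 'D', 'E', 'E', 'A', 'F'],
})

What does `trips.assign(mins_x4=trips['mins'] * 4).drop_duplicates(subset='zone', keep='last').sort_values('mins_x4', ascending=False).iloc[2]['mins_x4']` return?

add column mins_x4 = trips['mins'] * 4:
    mins  day zone  mins_x4
0     87  Sat    E      348
1     66  Fri    A      264
2     10  Sun    F       40
3     68  Fri    A      272
4     52  Thu    C      208
5     15  Wed    C       60
6     40  Mon    D      160
7     53  Wed    E      212
8     78  Tue    E      312
9      3  Tue    A       12
10    33  Wed    F      132
drop duplicate zone (keep=last):
    mins  day zone  mins_x4
5     15  Wed    C       60
6     40  Mon    D      160
8     78  Tue    E      312
9      3  Tue    A       12
10    33  Wed    F      132
sort by mins_x4 descending:
    mins  day zone  mins_x4
8     78  Tue    E      312
6     40  Mon    D      160
10    33  Wed    F      132
5     15  Wed    C       60
9      3  Tue    A       12

132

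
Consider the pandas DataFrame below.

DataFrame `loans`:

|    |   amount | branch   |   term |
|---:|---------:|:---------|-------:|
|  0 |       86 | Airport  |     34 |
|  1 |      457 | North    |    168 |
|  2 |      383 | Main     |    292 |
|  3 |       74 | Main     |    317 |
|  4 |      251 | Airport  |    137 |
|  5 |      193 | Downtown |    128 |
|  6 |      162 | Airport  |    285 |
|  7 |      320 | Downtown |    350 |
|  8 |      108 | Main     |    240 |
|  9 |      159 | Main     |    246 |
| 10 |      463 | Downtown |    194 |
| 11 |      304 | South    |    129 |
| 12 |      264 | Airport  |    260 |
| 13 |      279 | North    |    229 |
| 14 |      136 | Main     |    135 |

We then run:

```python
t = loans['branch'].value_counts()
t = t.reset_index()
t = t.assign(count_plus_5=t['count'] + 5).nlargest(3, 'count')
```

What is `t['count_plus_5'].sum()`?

27

value_counts of branch:
branch
Main        5
Airport     4
Downtown    3
North       2
South       1
Name: count, dtype: int64
reset_index():
     branch  count
0      Main      5
1   Airport      4
2  Downtown      3
3     North      2
4     South      1
add column count_plus_5 = t['count'] + 5:
     branch  count  count_plus_5
0      Main      5            10
1   Airport      4             9
2  Downtown      3             8
3     North      2             7
4     South      1             6
take 3 rows with largest count:
     branch  count  count_plus_5
0      Main      5            10
1   Airport      4             9
2  Downtown      3             8
The sum of column 'count_plus_5' is 27.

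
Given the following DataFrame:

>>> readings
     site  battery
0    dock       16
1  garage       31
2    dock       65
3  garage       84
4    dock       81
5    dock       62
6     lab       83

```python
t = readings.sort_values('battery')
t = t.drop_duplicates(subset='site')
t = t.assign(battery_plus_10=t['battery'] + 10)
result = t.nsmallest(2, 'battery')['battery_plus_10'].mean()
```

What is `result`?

sort by battery:
     site  battery
0    dock       16
1  garage       31
5    dock       62
2    dock       65
4    dock       81
6     lab       83
3  garage       84
drop duplicate site (keep=first):
     site  battery
0    dock       16
1  garage       31
6     lab       83
add column battery_plus_10 = t['battery'] + 10:
     site  battery  battery_plus_10
0    dock       16               26
1  garage       31               41
6     lab       83               93
take 2 rows with smallest battery:
     site  battery  battery_plus_10
0    dock       16               26
1  garage       31               41
Finally, mean of column 'battery_plus_10' = 33.5.

33.5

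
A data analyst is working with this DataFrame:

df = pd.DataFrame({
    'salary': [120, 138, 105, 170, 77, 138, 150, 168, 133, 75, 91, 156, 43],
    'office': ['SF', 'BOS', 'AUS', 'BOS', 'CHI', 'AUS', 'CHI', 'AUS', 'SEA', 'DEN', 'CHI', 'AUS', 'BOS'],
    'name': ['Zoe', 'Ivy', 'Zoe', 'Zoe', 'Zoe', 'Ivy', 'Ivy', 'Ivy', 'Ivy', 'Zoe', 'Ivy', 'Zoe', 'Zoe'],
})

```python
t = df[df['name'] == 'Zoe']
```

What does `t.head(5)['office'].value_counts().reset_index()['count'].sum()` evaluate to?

filter rows where name == 'Zoe':
    salary office name
0      120     SF  Zoe
2      105    AUS  Zoe
3      170    BOS  Zoe
4       77    CHI  Zoe
9       75    DEN  Zoe
11     156    AUS  Zoe
12      43    BOS  Zoe
take first 5 rows:
   salary office name
0     120     SF  Zoe
2     105    AUS  Zoe
3     170    BOS  Zoe
4      77    CHI  Zoe
9      75    DEN  Zoe
value_counts of office:
office
SF     1
AUS    1
BOS    1
CHI    1
DEN    1
Name: count, dtype: int64
reset_index():
  office  count
0     SF      1
1    AUS      1
2    BOS      1
3    CHI      1
4    DEN      1

5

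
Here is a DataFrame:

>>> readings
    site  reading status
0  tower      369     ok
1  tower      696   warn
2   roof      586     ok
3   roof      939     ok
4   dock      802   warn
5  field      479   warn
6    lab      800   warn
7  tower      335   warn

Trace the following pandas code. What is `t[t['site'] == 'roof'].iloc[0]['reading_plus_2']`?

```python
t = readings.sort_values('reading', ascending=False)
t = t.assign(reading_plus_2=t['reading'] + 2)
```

sort by reading descending:
    site  reading status
3   roof      939     ok
4   dock      802   warn
6    lab      800   warn
1  tower      696   warn
2   roof      586     ok
5  field      479   warn
0  tower      369     ok
7  tower      335   warn
add column reading_plus_2 = t['reading'] + 2:
    site  reading status  reading_plus_2
3   roof      939     ok             941
4   dock      802   warn             804
6    lab      800   warn             802
1  tower      696   warn             698
2   roof      586     ok             588
5  field      479   warn             481
0  tower      369     ok             371
7  tower      335   warn             337
filter rows where site == 'roof':
   site  reading status  reading_plus_2
3  roof      939     ok             941
2  roof      586     ok             588
So iloc[0]['reading_plus_2'] = 941.

941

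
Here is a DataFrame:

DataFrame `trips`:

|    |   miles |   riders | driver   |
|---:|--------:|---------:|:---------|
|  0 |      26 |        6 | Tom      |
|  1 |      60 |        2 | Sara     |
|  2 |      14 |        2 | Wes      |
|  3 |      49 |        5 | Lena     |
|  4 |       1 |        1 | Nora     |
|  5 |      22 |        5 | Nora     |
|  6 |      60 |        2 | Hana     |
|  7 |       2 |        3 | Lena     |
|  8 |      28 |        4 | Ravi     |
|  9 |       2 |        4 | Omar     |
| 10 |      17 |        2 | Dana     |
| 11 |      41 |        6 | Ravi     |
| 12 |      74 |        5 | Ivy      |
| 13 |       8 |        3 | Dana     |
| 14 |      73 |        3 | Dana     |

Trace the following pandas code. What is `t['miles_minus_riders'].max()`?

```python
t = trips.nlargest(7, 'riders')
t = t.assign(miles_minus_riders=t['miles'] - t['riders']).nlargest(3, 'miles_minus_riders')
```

take 7 rows with largest riders:
    miles  riders driver
0      26       6    Tom
11     41       6   Ravi
3      49       5   Lena
5      22       5   Nora
12     74       5    Ivy
8      28       4   Ravi
9       2       4   Omar
add column miles_minus_riders = t['miles'] - t['riders']:
    miles  riders driver  miles_minus_riders
0      26       6    Tom                  20
11     41       6   Ravi                  35
3      49       5   Lena                  44
5      22       5   Nora                  17
12     74       5    Ivy                  69
8      28       4   Ravi                  24
9       2       4   Omar                  -2
take 3 rows with largest miles_minus_riders:
    miles  riders driver  miles_minus_riders
12     74       5    Ivy                  69
3      49       5   Lena                  44
11     41       6   Ravi                  35
The max of column 'miles_minus_riders' is 69.

69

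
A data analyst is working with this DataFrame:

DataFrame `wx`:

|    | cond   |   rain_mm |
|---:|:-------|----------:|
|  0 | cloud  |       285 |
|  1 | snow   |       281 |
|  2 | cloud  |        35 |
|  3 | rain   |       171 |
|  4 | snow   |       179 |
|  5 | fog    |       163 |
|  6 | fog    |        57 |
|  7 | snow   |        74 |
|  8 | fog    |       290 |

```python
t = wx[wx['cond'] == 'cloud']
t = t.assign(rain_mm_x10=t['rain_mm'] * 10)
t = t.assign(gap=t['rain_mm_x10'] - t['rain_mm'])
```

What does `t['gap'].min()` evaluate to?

filter rows where cond == 'cloud':
    cond  rain_mm
0  cloud      285
2  cloud       35
add column rain_mm_x10 = t['rain_mm'] * 10:
    cond  rain_mm  rain_mm_x10
0  cloud      285         2850
2  cloud       35          350
add column gap = t['rain_mm_x10'] - t['rain_mm']:
    cond  rain_mm  rain_mm_x10   gap
0  cloud      285         2850  2565
2  cloud       35          350   315
Reading off the min of column 'gap', we get 315.

315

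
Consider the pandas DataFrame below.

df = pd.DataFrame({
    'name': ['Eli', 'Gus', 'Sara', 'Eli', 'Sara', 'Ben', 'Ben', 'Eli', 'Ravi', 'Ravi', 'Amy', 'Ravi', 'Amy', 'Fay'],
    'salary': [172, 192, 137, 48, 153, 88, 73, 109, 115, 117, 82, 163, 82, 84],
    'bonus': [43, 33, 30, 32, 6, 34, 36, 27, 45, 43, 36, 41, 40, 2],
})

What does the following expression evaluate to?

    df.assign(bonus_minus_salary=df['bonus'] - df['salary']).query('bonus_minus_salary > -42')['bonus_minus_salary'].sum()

add column bonus_minus_salary = df['bonus'] - df['salary']:
    name  salary  bonus  bonus_minus_salary
0    Eli     172     43                -129
1    Gus     192     33                -159
2   Sara     137     30                -107
3    Eli      48     32                 -16
4   Sara     153      6                -147
5    Ben      88     34                 -54
6    Ben      73     36                 -37
7    Eli     109     27                 -82
8   Ravi     115     45                 -70
9   Ravi     117     43                 -74
10   Amy      82     36                 -46
11  Ravi     163     41                -122
12   Amy      82     40                 -42
13   Fay      84      2                 -82
filter rows where bonus_minus_salary > -42:
  name  salary  bonus  bonus_minus_salary
3  Eli      48     32                 -16
6  Ben      73     36                 -37

-53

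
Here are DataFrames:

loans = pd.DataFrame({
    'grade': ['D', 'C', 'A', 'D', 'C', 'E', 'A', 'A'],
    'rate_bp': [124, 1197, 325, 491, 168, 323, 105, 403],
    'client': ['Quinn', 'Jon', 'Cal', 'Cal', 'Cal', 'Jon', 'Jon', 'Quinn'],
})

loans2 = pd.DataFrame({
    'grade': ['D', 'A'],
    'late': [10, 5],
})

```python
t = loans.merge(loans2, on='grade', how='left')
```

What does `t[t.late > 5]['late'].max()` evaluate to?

10.0

merge on 'grade' (how='left') → 8 rows:
  grade  rate_bp client  late
0     D      124  Quinn  10.0
1     C     1197    Jon   NaN
2     A      325    Cal   5.0
3     D      491    Cal  10.0
4     C      168    Cal   NaN
5     E      323    Jon   NaN
6     A      105    Jon   5.0
7     A      403  Quinn   5.0
filter rows where late > 5:
  grade  rate_bp client  late
0     D      124  Quinn  10.0
3     D      491    Cal  10.0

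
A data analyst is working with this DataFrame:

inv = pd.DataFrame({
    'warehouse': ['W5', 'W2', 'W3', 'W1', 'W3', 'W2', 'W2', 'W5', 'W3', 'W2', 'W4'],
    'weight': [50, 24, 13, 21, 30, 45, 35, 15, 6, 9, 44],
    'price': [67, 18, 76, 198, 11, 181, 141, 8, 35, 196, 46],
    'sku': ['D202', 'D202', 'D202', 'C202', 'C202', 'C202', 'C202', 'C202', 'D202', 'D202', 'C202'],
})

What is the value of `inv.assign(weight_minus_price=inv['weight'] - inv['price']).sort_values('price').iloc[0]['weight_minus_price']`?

7

add column weight_minus_price = inv['weight'] - inv['price']:
   warehouse  weight  price   sku  weight_minus_price
0         W5      50     67  D202                 -17
1         W2      24     18  D202                   6
2         W3      13     76  D202                 -63
3         W1      21    198  C202                -177
4         W3      30     11  C202                  19
5         W2      45    181  C202                -136
6         W2      35    141  C202                -106
7         W5      15      8  C202                   7
8         W3       6     35  D202                 -29
9         W2       9    196  D202                -187
10        W4      44     46  C202                  -2
sort by price:
   warehouse  weight  price   sku  weight_minus_price
7         W5      15      8  C202                   7
4         W3      30     11  C202                  19
1         W2      24     18  D202                   6
8         W3       6     35  D202                 -29
10        W4      44     46  C202                  -2
0         W5      50     67  D202                 -17
2         W3      13     76  D202                 -63
6         W2      35    141  C202                -106
5         W2      45    181  C202                -136
9         W2       9    196  D202                -187
3         W1      21    198  C202                -177
Hence 7.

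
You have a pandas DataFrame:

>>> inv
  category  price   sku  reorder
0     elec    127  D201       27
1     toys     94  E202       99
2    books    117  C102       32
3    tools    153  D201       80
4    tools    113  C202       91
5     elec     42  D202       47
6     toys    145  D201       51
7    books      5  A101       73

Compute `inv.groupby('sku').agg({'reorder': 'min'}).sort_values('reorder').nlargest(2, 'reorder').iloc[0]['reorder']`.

99

group by sku, min of reorder:
      reorder
sku          
A101       73
C102       32
C202       91
D201       27
D202       47
E202       99
sort by reorder:
      reorder
sku          
D201       27
C102       32
D202       47
A101       73
C202       91
E202       99
take 2 rows with largest reorder:
      reorder
sku          
E202       99
C202       91
value at position 0, column 'reorder' → 99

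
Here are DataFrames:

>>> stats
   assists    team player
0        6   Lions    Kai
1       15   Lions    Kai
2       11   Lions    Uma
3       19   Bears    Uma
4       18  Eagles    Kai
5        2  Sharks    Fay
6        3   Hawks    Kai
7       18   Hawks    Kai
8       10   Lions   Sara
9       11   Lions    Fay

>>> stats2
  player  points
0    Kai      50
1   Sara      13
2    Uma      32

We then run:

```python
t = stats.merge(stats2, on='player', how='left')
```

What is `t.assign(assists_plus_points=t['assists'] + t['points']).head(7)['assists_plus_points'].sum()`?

336.0

merge on 'player' (how='left') → 10 rows:
   assists    team player  points
0        6   Lions    Kai    50.0
1       15   Lions    Kai    50.0
2       11   Lions    Uma    32.0
3       19   Bears    Uma    32.0
4       18  Eagles    Kai    50.0
5        2  Sharks    Fay     NaN
6        3   Hawks    Kai    50.0
7       18   Hawks    Kai    50.0
8       10   Lions   Sara    13.0
9       11   Lions    Fay     NaN
add column assists_plus_points = t['assists'] + t['points']:
   assists    team player  points  assists_plus_points
0        6   Lions    Kai    50.0                 56.0
1       15   Lions    Kai    50.0                 65.0
2       11   Lions    Uma    32.0                 43.0
3       19   Bears    Uma    32.0                 51.0
4       18  Eagles    Kai    50.0                 68.0
5        2  Sharks    Fay     NaN                  NaN
6        3   Hawks    Kai    50.0                 53.0
7       18   Hawks    Kai    50.0                 68.0
8       10   Lions   Sara    13.0                 23.0
9       11   Lions    Fay     NaN                  NaN
take first 7 rows:
   assists    team player  points  assists_plus_points
0        6   Lions    Kai    50.0                 56.0
1       15   Lions    Kai    50.0                 65.0
2       11   Lions    Uma    32.0                 43.0
3       19   Bears    Uma    32.0                 51.0
4       18  Eagles    Kai    50.0                 68.0
5        2  Sharks    Fay     NaN                  NaN
6        3   Hawks    Kai    50.0                 53.0
sum of column 'assists_plus_points' → 336.0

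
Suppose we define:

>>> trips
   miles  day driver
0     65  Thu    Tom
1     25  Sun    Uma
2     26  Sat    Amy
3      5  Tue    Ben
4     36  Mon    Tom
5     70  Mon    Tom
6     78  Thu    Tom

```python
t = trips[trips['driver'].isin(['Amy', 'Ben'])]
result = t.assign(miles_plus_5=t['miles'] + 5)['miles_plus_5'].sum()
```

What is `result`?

filter rows where driver in ['Amy', 'Ben']:
   miles  day driver
2     26  Sat    Amy
3      5  Tue    Ben
add column miles_plus_5 = t['miles'] + 5:
   miles  day driver  miles_plus_5
2     26  Sat    Amy            31
3      5  Tue    Ben            10

41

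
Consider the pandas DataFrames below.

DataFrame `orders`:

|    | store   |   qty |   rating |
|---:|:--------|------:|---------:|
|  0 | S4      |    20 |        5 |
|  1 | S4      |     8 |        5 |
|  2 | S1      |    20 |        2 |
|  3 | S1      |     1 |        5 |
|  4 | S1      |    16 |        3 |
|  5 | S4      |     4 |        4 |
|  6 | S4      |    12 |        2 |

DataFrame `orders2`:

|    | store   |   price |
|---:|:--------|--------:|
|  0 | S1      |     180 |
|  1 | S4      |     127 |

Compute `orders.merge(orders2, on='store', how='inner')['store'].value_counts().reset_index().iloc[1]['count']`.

3

merge on 'store' (how='inner') → 7 rows:
  store  qty  rating  price
0    S4   20       5    127
1    S4    8       5    127
2    S1   20       2    180
3    S1    1       5    180
4    S1   16       3    180
5    S4    4       4    127
6    S4   12       2    127
value_counts of store:
store
S4    4
S1    3
Name: count, dtype: int64
reset_index():
  store  count
0    S4      4
1    S1      3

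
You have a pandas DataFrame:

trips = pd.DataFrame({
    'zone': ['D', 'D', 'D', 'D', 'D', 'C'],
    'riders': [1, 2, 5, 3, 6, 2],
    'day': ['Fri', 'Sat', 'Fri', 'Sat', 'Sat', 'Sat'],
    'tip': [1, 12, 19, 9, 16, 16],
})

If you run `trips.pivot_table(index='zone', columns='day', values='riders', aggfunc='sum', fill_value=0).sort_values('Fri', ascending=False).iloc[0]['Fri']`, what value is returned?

pivot: rows=zone, cols=day, sum(riders):
day   Fri  Sat
zone          
C       0    2
D       6   11
sort by Fri descending:
day   Fri  Sat
zone          
D       6   11
C       0    2
So iloc[0]['Fri'] = 6.

6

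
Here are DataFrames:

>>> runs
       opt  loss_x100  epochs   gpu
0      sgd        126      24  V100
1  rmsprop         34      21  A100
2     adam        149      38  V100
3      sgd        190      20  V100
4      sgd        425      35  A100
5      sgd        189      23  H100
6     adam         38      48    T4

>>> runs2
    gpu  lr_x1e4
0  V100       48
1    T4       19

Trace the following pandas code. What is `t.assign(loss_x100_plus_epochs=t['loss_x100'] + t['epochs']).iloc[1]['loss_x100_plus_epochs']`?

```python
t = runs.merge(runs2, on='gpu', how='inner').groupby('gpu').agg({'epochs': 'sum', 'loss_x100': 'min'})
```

merge on 'gpu' (how='inner') → 4 rows:
    opt  loss_x100  epochs   gpu  lr_x1e4
0   sgd        126      24  V100       48
1  adam        149      38  V100       48
2   sgd        190      20  V100       48
3  adam         38      48    T4       19
group by gpu: sum(epochs), min(loss_x100):
      epochs  loss_x100
gpu                    
T4        48         38
V100      82        126
add column loss_x100_plus_epochs = t['loss_x100'] + t['epochs']:
      epochs  loss_x100  loss_x100_plus_epochs
gpu                                           
T4        48         38                     86
V100      82        126                    208
The value at position 1, column 'loss_x100_plus_epochs' is 208.

208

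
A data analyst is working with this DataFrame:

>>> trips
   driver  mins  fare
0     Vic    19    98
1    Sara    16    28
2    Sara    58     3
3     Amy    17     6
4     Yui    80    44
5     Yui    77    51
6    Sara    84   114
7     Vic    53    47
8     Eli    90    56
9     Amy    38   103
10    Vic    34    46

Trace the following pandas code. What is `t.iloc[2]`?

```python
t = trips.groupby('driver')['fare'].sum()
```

145

group by driver, sum of fare:
driver
Amy     109
Eli      56
Sara    145
Vic     191
Yui      95
Name: fare, dtype: int64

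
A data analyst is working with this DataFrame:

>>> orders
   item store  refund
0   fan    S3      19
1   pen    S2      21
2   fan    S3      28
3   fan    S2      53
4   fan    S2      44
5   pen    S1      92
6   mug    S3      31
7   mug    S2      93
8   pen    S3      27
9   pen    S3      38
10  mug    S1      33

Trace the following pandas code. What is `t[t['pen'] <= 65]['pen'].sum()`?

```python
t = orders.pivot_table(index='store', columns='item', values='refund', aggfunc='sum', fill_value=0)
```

pivot: rows=store, cols=item, sum(refund):
item   fan  mug  pen
store               
S1       0   33   92
S2      97   93   21
S3      47   31   65
filter rows where pen <= 65:
item   fan  mug  pen
store               
S2      97   93   21
S3      47   31   65
Taking the sum of column 'pen' gives 86.

86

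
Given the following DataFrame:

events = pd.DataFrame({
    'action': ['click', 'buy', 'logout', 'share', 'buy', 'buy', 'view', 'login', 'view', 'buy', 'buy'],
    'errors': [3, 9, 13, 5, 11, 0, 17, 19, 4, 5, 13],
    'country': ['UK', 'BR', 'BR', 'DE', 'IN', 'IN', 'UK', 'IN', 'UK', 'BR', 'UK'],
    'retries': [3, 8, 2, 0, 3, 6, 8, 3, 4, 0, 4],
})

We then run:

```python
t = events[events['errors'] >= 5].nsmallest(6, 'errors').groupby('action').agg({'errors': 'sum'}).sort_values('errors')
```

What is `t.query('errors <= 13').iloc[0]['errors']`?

filter rows where errors >= 5:
    action  errors country  retries
1      buy       9      BR        8
2   logout      13      BR        2
3    share       5      DE        0
4      buy      11      IN        3
6     view      17      UK        8
7    login      19      IN        3
9      buy       5      BR        0
10     buy      13      UK        4
take 6 rows with smallest errors:
    action  errors country  retries
3    share       5      DE        0
9      buy       5      BR        0
1      buy       9      BR        8
4      buy      11      IN        3
2   logout      13      BR        2
10     buy      13      UK        4
group by action, sum of errors:
        errors
action        
buy         38
logout      13
share        5
sort by errors:
        errors
action        
share        5
logout      13
buy         38
filter rows where errors <= 13:
        errors
action        
share        5
logout      13
Reading off the value at position 0, column 'errors', we get 5.

5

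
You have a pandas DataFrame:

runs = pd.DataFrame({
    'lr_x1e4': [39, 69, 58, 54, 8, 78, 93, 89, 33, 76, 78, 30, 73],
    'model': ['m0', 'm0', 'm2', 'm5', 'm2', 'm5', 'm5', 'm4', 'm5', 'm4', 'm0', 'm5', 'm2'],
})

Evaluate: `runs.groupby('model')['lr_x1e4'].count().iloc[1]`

group by model, count of lr_x1e4:
model
m0    3
m2    3
m4    2
m5    5
Name: lr_x1e4, dtype: int64

3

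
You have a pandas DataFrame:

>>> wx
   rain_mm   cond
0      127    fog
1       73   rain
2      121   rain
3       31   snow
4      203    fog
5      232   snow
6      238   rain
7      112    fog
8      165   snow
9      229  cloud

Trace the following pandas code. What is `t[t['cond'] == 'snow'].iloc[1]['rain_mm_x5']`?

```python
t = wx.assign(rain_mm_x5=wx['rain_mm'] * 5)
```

1160

add column rain_mm_x5 = wx['rain_mm'] * 5:
   rain_mm   cond  rain_mm_x5
0      127    fog         635
1       73   rain         365
2      121   rain         605
3       31   snow         155
4      203    fog        1015
5      232   snow        1160
6      238   rain        1190
7      112    fog         560
8      165   snow         825
9      229  cloud        1145
filter rows where cond == 'snow':
   rain_mm  cond  rain_mm_x5
3       31  snow         155
5      232  snow        1160
8      165  snow         825
So iloc[1]['rain_mm_x5'] = 1160.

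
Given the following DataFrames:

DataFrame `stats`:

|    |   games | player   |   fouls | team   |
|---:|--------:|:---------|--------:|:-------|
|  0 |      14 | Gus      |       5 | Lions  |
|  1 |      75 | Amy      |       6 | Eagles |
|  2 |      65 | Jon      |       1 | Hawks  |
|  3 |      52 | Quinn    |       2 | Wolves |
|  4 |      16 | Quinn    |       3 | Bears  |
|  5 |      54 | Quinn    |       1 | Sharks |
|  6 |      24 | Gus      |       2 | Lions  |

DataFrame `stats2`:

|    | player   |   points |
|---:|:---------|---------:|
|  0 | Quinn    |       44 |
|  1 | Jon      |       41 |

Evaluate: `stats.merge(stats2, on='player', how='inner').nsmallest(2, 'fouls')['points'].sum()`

85

merge on 'player' (how='inner') → 4 rows:
   games player  fouls    team  points
0     65    Jon      1   Hawks      41
1     52  Quinn      2  Wolves      44
2     16  Quinn      3   Bears      44
3     54  Quinn      1  Sharks      44
take 2 rows with smallest fouls:
   games player  fouls    team  points
0     65    Jon      1   Hawks      41
3     54  Quinn      1  Sharks      44
sum of column 'points' → 85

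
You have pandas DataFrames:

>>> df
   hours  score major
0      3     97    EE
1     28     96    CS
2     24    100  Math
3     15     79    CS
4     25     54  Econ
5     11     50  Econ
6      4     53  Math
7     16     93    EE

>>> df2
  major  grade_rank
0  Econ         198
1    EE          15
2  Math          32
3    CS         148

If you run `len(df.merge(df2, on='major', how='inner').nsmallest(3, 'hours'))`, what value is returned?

3

merge on 'major' (how='inner') → 8 rows:
   hours  score major  grade_rank
0      3     97    EE          15
1     28     96    CS         148
2     24    100  Math          32
3     15     79    CS         148
4     25     54  Econ         198
5     11     50  Econ         198
6      4     53  Math          32
7     16     93    EE          15
take 3 rows with smallest hours:
   hours  score major  grade_rank
0      3     97    EE          15
6      4     53  Math          32
5     11     50  Econ         198
Taking the number of rows gives 3.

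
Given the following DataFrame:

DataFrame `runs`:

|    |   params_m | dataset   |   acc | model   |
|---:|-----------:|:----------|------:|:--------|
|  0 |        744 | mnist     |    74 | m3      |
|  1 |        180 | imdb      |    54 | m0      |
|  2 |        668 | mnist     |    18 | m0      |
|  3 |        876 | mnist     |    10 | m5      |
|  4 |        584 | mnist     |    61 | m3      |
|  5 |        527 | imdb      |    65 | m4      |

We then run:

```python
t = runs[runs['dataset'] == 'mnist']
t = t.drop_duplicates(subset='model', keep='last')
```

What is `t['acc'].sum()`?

89

filter rows where dataset == 'mnist':
   params_m dataset  acc model
0       744   mnist   74    m3
2       668   mnist   18    m0
3       876   mnist   10    m5
4       584   mnist   61    m3
drop duplicate model (keep=last):
   params_m dataset  acc model
2       668   mnist   18    m0
3       876   mnist   10    m5
4       584   mnist   61    m3
Reading off the sum of column 'acc', we get 89.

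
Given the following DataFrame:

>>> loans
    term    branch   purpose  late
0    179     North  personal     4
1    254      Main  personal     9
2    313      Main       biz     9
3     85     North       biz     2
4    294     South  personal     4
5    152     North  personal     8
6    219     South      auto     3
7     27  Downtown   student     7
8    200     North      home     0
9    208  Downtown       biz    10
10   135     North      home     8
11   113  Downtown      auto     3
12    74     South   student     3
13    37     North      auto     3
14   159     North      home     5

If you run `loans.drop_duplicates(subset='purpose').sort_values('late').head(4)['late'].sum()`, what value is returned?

14

drop duplicate purpose (keep=first):
   term    branch   purpose  late
0   179     North  personal     4
2   313      Main       biz     9
6   219     South      auto     3
7    27  Downtown   student     7
8   200     North      home     0
sort by late:
   term    branch   purpose  late
8   200     North      home     0
6   219     South      auto     3
0   179     North  personal     4
7    27  Downtown   student     7
2   313      Main       biz     9
take first 4 rows:
   term    branch   purpose  late
8   200     North      home     0
6   219     South      auto     3
0   179     North  personal     4
7    27  Downtown   student     7
Finally, sum of column 'late' = 14.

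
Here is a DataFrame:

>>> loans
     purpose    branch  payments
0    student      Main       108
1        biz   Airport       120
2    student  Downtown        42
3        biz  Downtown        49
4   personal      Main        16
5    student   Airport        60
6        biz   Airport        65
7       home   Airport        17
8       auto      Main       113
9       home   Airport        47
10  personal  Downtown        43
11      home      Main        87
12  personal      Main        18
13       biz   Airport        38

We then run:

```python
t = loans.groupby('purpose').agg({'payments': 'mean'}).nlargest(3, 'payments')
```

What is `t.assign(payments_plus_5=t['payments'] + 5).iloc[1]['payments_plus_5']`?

group by purpose, mean of payments:
            payments
purpose             
auto      113.000000
biz        68.000000
home       50.333333
personal   25.666667
student    70.000000
take 3 rows with largest payments:
         payments
purpose          
auto        113.0
student      70.0
biz          68.0
add column payments_plus_5 = t['payments'] + 5:
         payments  payments_plus_5
purpose                           
auto        113.0            118.0
student      70.0             75.0
biz          68.0             73.0
Then the value at position 1, column 'payments_plus_5': 75.0

75.0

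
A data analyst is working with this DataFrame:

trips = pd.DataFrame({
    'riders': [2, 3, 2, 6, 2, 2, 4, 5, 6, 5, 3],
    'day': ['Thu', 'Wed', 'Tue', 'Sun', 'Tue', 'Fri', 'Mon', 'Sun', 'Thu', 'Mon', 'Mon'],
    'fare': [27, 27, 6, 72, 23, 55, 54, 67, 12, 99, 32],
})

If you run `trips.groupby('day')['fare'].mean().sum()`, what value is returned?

247.166666667

group by day, mean of fare:
day
Fri    55.000000
Mon    61.666667
Sun    69.500000
Thu    19.500000
Tue    14.500000
Wed    27.000000
Name: fare, dtype: float64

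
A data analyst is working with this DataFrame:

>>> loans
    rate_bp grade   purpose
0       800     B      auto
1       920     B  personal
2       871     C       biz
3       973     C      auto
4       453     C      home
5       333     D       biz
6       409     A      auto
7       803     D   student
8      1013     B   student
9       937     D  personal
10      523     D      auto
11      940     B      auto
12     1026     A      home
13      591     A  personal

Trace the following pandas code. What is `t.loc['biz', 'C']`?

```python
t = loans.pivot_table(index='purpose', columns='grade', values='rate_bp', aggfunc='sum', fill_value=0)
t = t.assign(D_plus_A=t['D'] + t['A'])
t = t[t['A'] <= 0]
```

pivot: rows=purpose, cols=grade, sum(rate_bp):
grade        A     B    C    D
purpose                       
auto       409  1740  973  523
biz          0     0  871  333
home      1026     0  453    0
personal   591   920    0  937
student      0  1013    0  803
add column D_plus_A = t['D'] + t['A']:
grade        A     B    C    D  D_plus_A
purpose                                 
auto       409  1740  973  523       932
biz          0     0  871  333       333
home      1026     0  453    0      1026
personal   591   920    0  937      1528
student      0  1013    0  803       803
filter rows where A <= 0:
grade    A     B    C    D  D_plus_A
purpose                             
biz      0     0  871  333       333
student  0  1013    0  803       803

871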